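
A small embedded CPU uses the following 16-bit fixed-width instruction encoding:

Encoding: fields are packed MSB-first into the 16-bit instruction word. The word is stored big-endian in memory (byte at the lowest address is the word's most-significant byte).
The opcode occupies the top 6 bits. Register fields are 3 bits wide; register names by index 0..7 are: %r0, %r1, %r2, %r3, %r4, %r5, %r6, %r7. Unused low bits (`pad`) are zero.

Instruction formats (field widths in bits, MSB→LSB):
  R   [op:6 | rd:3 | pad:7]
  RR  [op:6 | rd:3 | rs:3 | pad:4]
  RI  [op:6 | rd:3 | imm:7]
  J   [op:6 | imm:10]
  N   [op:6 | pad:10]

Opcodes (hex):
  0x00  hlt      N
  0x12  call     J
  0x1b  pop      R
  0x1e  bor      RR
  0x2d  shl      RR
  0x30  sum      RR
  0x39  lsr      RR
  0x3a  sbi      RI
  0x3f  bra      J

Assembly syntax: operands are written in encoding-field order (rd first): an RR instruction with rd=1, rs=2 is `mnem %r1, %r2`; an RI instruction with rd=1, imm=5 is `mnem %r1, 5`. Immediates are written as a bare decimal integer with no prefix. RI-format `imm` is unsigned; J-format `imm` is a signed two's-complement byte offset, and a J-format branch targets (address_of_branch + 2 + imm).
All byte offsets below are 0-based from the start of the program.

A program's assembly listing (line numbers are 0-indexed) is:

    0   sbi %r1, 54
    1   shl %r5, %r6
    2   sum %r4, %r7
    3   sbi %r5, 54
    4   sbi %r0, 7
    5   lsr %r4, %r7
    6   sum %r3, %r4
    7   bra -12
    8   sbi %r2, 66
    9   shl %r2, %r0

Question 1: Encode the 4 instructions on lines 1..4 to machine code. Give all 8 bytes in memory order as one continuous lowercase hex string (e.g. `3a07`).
b6e0c270eab6e807

1. shl fields op=0x2d:6|rd=5:3|rs=6:3|pad=0:4 → word b6e0h → b6 e0
2. sum fields op=0x30:6|rd=4:3|rs=7:3|pad=0:4 → word c270h → c2 70
3. sbi fields op=0x3a:6|rd=5:3|imm=54:7 → word eab6h → ea b6
4. sbi fields op=0x3a:6|rd=0:3|imm=7:7 → word e807h → e8 07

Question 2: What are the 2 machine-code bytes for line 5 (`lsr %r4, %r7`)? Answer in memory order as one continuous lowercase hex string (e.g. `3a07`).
e670

5. lsr fields op=0x39:6|rd=4:3|rs=7:3|pad=0:4 → word e670h → e6 70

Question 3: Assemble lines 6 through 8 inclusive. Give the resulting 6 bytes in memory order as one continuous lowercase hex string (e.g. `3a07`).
line 6 (sum): pack op=0x30:6|rd=3:3|rs=4:3|pad=0:4 = 0xc1c0; big→ c1 c0
line 7 (bra): pack op=0x3f:6|imm=-12:10 = 0xfff4; big→ ff f4
line 8 (sbi): pack op=0x3a:6|rd=2:3|imm=66:7 = 0xe942; big→ e9 42

c1c0fff4e942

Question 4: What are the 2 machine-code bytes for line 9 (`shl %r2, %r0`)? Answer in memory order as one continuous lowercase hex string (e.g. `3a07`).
b500

L9: shl op=0x2d:6|rd=2:3|rs=0:3|pad=0:4 ⇒ 0xb500 ⇒ big b5 00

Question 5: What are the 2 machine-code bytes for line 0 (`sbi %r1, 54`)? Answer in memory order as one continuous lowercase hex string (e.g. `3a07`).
e8b6

L0: sbi op=0x3a:6|rd=1:3|imm=54:7 ⇒ 0xe8b6 ⇒ big e8 b6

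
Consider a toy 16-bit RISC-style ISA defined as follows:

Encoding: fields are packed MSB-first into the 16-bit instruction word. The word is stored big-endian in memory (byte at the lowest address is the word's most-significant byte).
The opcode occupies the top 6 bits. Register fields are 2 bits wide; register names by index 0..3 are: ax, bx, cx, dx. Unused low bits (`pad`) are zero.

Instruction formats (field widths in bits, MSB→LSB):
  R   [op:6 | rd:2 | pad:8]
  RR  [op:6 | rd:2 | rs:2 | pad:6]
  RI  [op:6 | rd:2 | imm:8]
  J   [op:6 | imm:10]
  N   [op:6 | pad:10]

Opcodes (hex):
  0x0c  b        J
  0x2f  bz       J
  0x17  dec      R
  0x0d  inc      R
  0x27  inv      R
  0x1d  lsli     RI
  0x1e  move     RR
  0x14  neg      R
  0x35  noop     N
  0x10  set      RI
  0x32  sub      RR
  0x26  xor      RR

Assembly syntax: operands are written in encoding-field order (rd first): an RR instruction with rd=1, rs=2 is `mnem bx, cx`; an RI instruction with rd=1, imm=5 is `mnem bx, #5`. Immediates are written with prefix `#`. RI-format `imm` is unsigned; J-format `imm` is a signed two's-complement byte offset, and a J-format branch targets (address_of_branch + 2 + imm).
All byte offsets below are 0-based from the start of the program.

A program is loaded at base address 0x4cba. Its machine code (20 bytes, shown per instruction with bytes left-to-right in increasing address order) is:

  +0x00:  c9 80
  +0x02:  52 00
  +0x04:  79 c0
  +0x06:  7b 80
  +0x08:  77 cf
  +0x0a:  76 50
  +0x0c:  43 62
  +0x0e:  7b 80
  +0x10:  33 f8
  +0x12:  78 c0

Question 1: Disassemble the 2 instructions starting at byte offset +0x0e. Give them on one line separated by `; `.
move dx, cx; b #-8

[0e] 7b 80 → 0x7b80
  top 6b → 0x1e → move [RR]
  rd: (w>>8)&0x3=0x3 → dx
  rs: (w>>6)&0x3=0x2 → cx
[10] 33 f8 → 0x33f8
  top 6b → 0xc → b [J]
  imm: (w>>0)&0x3ff=0x3f8 (s10→-8) → #-8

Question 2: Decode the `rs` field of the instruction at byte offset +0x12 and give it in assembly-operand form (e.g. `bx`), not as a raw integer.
dx

+0x12: 78 c0 ⇒ word 0x78c0 (big)
  opcode bits[15:10]=0x1e: move/RR
  rd: (w>>8)&0x3=0x0 → ax
  rs: (w>>6)&0x3=0x3 → dx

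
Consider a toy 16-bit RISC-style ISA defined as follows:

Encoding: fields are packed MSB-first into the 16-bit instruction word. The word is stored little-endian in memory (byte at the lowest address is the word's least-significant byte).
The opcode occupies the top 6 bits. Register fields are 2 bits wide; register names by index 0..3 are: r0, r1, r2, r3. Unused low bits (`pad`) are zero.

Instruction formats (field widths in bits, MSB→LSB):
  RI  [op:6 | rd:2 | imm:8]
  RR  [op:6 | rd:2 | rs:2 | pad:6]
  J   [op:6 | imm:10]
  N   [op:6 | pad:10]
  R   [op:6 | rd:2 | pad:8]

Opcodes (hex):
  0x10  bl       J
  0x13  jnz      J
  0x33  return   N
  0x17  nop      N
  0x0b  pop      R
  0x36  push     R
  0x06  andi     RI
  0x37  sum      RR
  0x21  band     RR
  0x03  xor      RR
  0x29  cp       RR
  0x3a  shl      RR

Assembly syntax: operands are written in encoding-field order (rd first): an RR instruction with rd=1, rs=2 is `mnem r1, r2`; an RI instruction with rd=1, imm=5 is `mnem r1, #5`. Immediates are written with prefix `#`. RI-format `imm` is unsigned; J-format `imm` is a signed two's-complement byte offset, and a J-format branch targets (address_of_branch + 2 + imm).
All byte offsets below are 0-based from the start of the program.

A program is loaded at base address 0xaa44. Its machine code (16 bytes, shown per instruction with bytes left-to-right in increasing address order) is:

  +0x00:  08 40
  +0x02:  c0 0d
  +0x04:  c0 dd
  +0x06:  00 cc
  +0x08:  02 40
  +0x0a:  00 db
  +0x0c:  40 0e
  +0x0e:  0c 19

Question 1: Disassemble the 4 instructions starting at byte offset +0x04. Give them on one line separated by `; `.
sum r1, r3; return; bl #2; push r3

[04] c0 dd → 0xddc0
  opcode bits[15:10]=0x37: sum/RR
  rd: (w>>8)&0x3=0x1 → r1
  rs: (w>>6)&0x3=0x3 → r3
[06] 00 cc → 0xcc00
  opcode bits[15:10]=0x33: return/N
[08] 02 40 → 0x4002
  opcode bits[15:10]=0x10: bl/J
  imm: (w>>0)&0x3ff=0x2 → #2
[0a] 00 db → 0xdb00
  opcode bits[15:10]=0x36: push/R
  rd: (w>>8)&0x3=0x3 → r3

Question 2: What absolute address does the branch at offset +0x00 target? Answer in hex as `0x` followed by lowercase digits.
@+00  little-endian(08 40) = 0x4008
  opcode bits[15:10]=0x10: bl/J
  imm@[9:0]=0x8 ⇒ #8
  target = base 0xaa44 + off 0x00 + 2 + imm 8 = 0xaa4e

0xaa4e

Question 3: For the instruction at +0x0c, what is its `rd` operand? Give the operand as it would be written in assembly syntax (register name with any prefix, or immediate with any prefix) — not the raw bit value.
@+0c  little-endian(40 0e) = 0x0e40
  top 6b → 0x3 → xor [RR]
  rd: (w>>8)&0x3=0x2 → r2
  rs: (w>>6)&0x3=0x1 → r1

r2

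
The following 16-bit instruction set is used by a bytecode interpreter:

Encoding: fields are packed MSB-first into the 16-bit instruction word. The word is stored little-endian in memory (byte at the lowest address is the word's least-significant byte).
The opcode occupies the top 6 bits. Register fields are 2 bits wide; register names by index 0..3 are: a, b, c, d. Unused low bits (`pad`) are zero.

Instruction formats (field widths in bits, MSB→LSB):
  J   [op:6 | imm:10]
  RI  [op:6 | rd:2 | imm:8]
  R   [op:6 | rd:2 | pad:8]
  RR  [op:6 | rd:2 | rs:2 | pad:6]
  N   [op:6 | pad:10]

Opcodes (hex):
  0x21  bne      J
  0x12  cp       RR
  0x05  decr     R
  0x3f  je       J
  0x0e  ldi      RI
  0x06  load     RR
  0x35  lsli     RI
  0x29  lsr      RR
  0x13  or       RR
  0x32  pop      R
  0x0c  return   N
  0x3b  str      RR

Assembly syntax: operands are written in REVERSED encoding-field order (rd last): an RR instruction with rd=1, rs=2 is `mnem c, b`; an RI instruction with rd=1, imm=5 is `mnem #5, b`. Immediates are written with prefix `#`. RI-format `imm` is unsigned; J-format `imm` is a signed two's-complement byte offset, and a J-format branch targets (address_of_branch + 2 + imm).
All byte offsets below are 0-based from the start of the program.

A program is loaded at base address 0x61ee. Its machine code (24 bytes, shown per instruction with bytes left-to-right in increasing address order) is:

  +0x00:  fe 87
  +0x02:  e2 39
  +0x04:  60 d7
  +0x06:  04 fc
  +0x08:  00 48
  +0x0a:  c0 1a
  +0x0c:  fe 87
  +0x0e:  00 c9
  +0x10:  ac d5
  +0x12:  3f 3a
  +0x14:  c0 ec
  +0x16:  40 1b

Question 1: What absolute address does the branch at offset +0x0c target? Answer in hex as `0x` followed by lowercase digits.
@+0c  little-endian(fe 87) = 0x87fe
  top 6b → 0x21 → bne [J]
  imm@[9:0]=0x3fe (s10→-2) ⇒ #-2
  target = base 0x61ee + off 0x0c + 2 + imm -2 = 0x61fa

0x61fa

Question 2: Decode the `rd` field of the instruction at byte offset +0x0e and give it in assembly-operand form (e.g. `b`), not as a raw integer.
+0x0e: 00 c9 ⇒ word 0xc900 (little)
  opcode bits[15:10]=0x32: pop/R
  rd: (w>>8)&0x3=0x1 → b

b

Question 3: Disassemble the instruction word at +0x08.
cp a, a

[08] 00 48 → 0x4800
  top 6b → 0x12 → cp [RR]
  [9:8] rd=0 = a
  [7:6] rs=0 = a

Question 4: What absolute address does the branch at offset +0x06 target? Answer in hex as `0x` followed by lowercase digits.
0x61fa

[06] 04 fc → 0xfc04
  opcode bits[15:10]=0x3f: je/J
  imm: (w>>0)&0x3ff=0x4 → #4
  target = base 0x61ee + off 0x06 + 2 + imm 4 = 0x61fa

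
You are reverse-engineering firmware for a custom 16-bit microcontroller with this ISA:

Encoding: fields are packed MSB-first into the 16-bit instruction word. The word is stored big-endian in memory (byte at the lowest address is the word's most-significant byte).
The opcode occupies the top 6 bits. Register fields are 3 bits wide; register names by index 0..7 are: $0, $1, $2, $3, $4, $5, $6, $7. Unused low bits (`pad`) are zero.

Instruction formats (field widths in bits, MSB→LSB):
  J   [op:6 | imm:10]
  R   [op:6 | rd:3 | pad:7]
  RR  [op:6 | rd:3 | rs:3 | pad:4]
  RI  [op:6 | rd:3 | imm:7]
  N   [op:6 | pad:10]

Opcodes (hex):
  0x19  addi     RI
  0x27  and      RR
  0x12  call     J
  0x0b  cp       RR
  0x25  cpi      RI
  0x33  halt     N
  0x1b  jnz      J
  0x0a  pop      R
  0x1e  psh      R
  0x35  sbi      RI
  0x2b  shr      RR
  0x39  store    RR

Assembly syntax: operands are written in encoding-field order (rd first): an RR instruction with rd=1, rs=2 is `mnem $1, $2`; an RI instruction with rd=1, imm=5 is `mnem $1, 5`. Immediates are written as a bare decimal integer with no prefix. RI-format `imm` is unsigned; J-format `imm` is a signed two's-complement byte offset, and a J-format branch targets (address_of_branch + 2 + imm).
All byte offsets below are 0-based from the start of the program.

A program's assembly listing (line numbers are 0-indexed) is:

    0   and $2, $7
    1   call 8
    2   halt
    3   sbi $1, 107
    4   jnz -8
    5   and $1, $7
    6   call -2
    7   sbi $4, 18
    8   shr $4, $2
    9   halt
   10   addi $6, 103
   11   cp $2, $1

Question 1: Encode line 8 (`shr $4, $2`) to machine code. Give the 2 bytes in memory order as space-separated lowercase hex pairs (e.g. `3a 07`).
ae 20

8. shr fields op=0x2b:6|rd=4:3|rs=2:3|pad=0:4 → word ae20h → ae 20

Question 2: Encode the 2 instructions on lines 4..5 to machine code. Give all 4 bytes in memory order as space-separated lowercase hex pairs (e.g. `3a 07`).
line 4 (jnz): pack op=0x1b:6|imm=-8:10 = 0x6ff8; big→ 6f f8
line 5 (and): pack op=0x27:6|rd=1:3|rs=7:3|pad=0:4 = 0x9cf0; big→ 9c f0

6f f8 9c f0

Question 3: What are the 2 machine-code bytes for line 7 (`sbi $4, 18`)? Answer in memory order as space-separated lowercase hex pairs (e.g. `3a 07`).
7. sbi fields op=0x35:6|rd=4:3|imm=18:7 → word d612h → d6 12

d6 12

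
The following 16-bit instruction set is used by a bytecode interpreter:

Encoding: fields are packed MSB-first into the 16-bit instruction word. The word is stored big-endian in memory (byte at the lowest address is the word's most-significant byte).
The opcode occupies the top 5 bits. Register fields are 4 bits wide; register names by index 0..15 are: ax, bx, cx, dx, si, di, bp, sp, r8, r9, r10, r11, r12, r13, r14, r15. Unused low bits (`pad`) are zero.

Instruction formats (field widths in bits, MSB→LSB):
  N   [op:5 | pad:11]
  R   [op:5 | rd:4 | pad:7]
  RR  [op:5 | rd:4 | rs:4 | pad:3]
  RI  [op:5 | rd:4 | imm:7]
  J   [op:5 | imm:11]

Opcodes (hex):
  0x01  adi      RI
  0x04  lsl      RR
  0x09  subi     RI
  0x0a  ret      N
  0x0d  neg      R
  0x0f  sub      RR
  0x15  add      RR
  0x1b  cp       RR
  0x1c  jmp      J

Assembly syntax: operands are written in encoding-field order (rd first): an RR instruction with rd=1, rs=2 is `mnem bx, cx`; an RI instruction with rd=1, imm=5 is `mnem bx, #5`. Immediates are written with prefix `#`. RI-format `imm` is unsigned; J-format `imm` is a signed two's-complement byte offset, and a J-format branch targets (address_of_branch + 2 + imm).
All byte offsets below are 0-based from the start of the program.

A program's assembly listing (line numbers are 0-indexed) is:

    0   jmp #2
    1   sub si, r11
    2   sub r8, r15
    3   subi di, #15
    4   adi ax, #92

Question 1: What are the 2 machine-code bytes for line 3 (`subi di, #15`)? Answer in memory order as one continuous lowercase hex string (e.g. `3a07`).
4a8f

line 3 (subi): pack op=0x9:5|rd=5:4|imm=15:7 = 0x4a8f; big→ 4a 8f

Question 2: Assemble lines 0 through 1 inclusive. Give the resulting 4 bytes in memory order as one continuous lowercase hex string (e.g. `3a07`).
L0: jmp op=0x1c:5|imm=2:11 ⇒ 0xe002 ⇒ big e0 02
L1: sub op=0xf:5|rd=4:4|rs=11:4|pad=0:3 ⇒ 0x7a58 ⇒ big 7a 58

e0027a58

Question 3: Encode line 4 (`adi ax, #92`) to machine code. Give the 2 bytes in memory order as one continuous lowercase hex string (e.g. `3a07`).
085c

L4: adi op=0x1:5|rd=0:4|imm=92:7 ⇒ 0x085c ⇒ big 08 5c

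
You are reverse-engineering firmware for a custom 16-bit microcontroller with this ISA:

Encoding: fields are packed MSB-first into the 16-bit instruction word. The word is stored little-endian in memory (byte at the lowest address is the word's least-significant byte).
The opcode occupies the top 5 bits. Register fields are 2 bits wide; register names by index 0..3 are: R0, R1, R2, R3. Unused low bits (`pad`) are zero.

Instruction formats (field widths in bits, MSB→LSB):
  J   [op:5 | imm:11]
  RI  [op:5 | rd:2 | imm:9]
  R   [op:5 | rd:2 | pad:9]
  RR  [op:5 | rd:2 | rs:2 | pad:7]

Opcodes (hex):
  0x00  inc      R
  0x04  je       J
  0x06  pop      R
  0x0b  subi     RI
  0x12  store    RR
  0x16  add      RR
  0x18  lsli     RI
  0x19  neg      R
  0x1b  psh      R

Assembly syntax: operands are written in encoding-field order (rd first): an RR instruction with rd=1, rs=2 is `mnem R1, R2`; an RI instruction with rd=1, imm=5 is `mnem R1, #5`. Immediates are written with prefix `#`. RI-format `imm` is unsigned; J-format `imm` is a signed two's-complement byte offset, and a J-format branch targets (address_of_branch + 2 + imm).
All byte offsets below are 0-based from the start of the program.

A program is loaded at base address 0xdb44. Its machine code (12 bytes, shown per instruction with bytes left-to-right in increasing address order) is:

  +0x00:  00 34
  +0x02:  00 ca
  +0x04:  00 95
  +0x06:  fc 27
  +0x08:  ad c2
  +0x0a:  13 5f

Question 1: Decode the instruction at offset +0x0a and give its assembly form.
subi R3, #275

off 0x0a: read 13 5f as little → 0x5f13
  op=0x5f13>>11=0xb ⇒ subi (RI)
  rd: (w>>9)&0x3=0x3 → R3
  imm: (w>>0)&0x1ff=0x113 → #275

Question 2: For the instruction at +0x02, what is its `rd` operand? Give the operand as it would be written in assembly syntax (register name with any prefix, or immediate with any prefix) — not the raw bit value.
R1

@+02  little-endian(00 ca) = 0xca00
  top 5b → 0x19 → neg [R]
  rd: (w>>9)&0x3=0x1 → R1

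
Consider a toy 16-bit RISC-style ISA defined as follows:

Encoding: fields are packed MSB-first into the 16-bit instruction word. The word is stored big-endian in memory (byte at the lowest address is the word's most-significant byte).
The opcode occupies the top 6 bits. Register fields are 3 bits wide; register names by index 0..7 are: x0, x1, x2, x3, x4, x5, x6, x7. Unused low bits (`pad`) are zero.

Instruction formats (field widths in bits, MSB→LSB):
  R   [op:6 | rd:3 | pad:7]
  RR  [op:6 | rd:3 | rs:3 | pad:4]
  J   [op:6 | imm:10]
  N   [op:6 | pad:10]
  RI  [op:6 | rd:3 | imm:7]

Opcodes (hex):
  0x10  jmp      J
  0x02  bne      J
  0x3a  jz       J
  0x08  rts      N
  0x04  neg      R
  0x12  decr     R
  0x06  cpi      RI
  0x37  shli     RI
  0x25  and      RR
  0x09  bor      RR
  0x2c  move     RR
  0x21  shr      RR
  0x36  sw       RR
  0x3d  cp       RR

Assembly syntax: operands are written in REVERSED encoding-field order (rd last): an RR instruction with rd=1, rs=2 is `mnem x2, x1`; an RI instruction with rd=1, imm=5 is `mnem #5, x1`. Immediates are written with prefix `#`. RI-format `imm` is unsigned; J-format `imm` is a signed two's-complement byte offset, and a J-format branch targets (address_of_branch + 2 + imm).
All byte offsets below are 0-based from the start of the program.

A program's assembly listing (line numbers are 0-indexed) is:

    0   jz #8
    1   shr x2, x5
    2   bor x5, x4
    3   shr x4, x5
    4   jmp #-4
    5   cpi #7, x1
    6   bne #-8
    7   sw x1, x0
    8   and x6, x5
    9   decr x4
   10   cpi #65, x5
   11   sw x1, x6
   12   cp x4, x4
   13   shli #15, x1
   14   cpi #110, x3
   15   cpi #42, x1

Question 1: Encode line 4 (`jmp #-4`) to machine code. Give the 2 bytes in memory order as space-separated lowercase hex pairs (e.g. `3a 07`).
4. jmp fields op=0x10:6|imm=-4:10 → word 43fch → 43 fc

43 fc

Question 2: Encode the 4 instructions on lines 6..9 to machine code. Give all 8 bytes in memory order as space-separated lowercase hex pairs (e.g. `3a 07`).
line 6 (bne): pack op=0x2:6|imm=-8:10 = 0x0bf8; big→ 0b f8
line 7 (sw): pack op=0x36:6|rd=0:3|rs=1:3|pad=0:4 = 0xd810; big→ d8 10
line 8 (and): pack op=0x25:6|rd=5:3|rs=6:3|pad=0:4 = 0x96e0; big→ 96 e0
line 9 (decr): pack op=0x12:6|rd=4:3|pad=0:7 = 0x4a00; big→ 4a 00

0b f8 d8 10 96 e0 4a 00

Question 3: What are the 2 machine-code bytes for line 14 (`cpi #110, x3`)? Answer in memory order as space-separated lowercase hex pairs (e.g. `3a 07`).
19 ee

line 14 (cpi): pack op=0x6:6|rd=3:3|imm=110:7 = 0x19ee; big→ 19 ee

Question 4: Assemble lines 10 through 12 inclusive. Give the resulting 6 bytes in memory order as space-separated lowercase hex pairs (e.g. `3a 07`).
line 10 (cpi): pack op=0x6:6|rd=5:3|imm=65:7 = 0x1ac1; big→ 1a c1
line 11 (sw): pack op=0x36:6|rd=6:3|rs=1:3|pad=0:4 = 0xdb10; big→ db 10
line 12 (cp): pack op=0x3d:6|rd=4:3|rs=4:3|pad=0:4 = 0xf640; big→ f6 40

1a c1 db 10 f6 40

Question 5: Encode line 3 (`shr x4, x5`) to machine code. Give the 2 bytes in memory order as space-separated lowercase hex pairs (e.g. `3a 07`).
L3: shr op=0x21:6|rd=5:3|rs=4:3|pad=0:4 ⇒ 0x86c0 ⇒ big 86 c0

86 c0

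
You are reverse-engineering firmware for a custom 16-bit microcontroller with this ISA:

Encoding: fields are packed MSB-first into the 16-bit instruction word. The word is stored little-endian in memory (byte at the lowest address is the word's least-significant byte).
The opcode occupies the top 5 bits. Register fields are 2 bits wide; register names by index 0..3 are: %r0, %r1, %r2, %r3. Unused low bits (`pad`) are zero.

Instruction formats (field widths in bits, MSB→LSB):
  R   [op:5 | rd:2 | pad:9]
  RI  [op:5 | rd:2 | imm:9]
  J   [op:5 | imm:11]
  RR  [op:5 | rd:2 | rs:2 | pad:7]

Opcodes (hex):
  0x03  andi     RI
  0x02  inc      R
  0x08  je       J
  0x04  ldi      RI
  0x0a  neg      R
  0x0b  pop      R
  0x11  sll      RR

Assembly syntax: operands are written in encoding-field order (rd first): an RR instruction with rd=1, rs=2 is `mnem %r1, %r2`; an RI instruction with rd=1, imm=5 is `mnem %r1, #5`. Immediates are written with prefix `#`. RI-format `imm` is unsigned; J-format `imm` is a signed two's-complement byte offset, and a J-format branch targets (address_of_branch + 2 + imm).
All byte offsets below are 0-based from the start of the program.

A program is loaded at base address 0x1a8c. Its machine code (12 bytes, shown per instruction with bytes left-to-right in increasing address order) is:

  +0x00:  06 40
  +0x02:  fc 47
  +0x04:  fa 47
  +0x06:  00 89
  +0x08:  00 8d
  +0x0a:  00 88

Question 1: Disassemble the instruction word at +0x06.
sll %r0, %r2

off 0x06: read 00 89 as little → 0x8900
  op=0x8900>>11=0x11 ⇒ sll (RR)
  rd: (w>>9)&0x3=0x0 → %r0
  rs: (w>>7)&0x3=0x2 → %r2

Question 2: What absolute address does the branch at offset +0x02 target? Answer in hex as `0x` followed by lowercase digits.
@+02  little-endian(fc 47) = 0x47fc
  op=0x47fc>>11=0x8 ⇒ je (J)
  imm: (w>>0)&0x7ff=0x7fc (s11→-4) → #-4
  target = base 0x1a8c + off 0x02 + 2 + imm -4 = 0x1a8c

0x1a8c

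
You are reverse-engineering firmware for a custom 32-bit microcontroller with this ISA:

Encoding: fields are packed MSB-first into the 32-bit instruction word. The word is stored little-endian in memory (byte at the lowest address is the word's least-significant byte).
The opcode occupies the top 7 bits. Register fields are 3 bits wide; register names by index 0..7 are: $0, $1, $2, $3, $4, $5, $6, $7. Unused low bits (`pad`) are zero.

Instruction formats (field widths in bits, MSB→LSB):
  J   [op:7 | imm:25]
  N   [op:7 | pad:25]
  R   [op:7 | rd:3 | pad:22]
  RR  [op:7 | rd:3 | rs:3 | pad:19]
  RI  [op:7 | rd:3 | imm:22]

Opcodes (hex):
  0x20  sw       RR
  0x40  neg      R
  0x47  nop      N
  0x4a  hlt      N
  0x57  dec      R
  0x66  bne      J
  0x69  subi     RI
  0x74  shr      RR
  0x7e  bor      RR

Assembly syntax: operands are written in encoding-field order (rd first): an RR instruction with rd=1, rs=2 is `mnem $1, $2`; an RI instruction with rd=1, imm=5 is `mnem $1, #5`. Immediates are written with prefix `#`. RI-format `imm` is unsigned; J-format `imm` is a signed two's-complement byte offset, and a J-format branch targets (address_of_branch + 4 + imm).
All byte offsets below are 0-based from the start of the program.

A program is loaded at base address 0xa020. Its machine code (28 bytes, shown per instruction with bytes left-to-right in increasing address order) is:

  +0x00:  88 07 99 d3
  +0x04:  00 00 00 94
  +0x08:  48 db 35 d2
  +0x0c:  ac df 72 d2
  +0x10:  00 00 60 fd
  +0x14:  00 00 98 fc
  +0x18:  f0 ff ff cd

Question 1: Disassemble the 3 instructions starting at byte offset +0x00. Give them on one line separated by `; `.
@+00  little-endian(88 07 99 d3) = 0xd3990788
  top 7b → 0x69 → subi [RI]
  rd@[24:22]=0x6 ⇒ $6
  imm@[21:0]=0x190788 ⇒ #1640328
@+04  little-endian(00 00 00 94) = 0x94000000
  top 7b → 0x4a → hlt [N]
@+08  little-endian(48 db 35 d2) = 0xd235db48
  top 7b → 0x69 → subi [RI]
  rd@[24:22]=0x0 ⇒ $0
  imm@[21:0]=0x35db48 ⇒ #3529544

subi $6, #1640328; hlt; subi $0, #3529544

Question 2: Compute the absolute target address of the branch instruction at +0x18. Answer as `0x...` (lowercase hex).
0xa02c

@+18  little-endian(f0 ff ff cd) = 0xcdfffff0
  op=0xcdfffff0>>25=0x66 ⇒ bne (J)
  [24:0] imm=33554416 (s25→-16) = #-16
  target = base 0xa020 + off 0x18 + 4 + imm -16 = 0xa02c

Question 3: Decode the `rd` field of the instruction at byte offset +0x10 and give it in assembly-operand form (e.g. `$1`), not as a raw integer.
@+10  little-endian(00 00 60 fd) = 0xfd600000
  opcode bits[31:25]=0x7e: bor/RR
  [24:22] rd=5 = $5
  [21:19] rs=4 = $4

$5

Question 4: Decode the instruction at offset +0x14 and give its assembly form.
bor $2, $3

off 0x14: read 00 00 98 fc as little → 0xfc980000
  op=0xfc980000>>25=0x7e ⇒ bor (RR)
  [24:22] rd=2 = $2
  [21:19] rs=3 = $3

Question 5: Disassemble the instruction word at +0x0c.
subi $1, #3334060

@+0c  little-endian(ac df 72 d2) = 0xd272dfac
  opcode bits[31:25]=0x69: subi/RI
  rd: (w>>22)&0x7=0x1 → $1
  imm: (w>>0)&0x3fffff=0x32dfac → #3334060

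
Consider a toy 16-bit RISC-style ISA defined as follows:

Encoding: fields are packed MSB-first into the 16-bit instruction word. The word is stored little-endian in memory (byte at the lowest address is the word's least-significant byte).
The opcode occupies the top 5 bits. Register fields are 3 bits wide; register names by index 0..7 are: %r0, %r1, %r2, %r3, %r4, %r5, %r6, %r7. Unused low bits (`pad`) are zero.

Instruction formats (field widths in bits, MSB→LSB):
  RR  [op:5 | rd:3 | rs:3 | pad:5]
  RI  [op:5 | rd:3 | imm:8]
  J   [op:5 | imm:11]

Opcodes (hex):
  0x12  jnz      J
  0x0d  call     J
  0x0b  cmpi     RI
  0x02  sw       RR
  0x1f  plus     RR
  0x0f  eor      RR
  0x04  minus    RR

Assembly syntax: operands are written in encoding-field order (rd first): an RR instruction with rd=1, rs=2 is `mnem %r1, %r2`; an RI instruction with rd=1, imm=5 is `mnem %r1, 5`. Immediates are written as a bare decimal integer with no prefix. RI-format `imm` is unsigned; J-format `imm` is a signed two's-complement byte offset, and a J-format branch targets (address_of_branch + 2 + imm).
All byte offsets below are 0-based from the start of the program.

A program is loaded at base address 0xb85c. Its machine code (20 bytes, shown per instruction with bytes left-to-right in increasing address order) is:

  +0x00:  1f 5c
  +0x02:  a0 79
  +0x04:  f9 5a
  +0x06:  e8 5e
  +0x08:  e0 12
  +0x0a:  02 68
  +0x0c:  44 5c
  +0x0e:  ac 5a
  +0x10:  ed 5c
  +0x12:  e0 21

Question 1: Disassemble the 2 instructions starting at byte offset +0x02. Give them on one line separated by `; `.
eor %r1, %r5; cmpi %r2, 249

off 0x02: read a0 79 as little → 0x79a0
  top 5b → 0xf → eor [RR]
  rd: (w>>8)&0x7=0x1 → %r1
  rs: (w>>5)&0x7=0x5 → %r5
off 0x04: read f9 5a as little → 0x5af9
  top 5b → 0xb → cmpi [RI]
  rd: (w>>8)&0x7=0x2 → %r2
  imm: (w>>0)&0xff=0xf9 → 249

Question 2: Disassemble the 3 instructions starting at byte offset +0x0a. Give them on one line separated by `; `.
+0x0a: 02 68 ⇒ word 0x6802 (little)
  top 5b → 0xd → call [J]
  [10:0] imm=2 = 2
+0x0c: 44 5c ⇒ word 0x5c44 (little)
  top 5b → 0xb → cmpi [RI]
  [10:8] rd=4 = %r4
  [7:0] imm=68 = 68
+0x0e: ac 5a ⇒ word 0x5aac (little)
  top 5b → 0xb → cmpi [RI]
  [10:8] rd=2 = %r2
  [7:0] imm=172 = 172

call 2; cmpi %r4, 68; cmpi %r2, 172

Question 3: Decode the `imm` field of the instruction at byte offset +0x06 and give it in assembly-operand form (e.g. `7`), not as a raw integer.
232

off 0x06: read e8 5e as little → 0x5ee8
  opcode bits[15:11]=0xb: cmpi/RI
  rd: (w>>8)&0x7=0x6 → %r6
  imm: (w>>0)&0xff=0xe8 → 232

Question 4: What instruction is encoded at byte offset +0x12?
[12] e0 21 → 0x21e0
  top 5b → 0x4 → minus [RR]
  [10:8] rd=1 = %r1
  [7:5] rs=7 = %r7

minus %r1, %r7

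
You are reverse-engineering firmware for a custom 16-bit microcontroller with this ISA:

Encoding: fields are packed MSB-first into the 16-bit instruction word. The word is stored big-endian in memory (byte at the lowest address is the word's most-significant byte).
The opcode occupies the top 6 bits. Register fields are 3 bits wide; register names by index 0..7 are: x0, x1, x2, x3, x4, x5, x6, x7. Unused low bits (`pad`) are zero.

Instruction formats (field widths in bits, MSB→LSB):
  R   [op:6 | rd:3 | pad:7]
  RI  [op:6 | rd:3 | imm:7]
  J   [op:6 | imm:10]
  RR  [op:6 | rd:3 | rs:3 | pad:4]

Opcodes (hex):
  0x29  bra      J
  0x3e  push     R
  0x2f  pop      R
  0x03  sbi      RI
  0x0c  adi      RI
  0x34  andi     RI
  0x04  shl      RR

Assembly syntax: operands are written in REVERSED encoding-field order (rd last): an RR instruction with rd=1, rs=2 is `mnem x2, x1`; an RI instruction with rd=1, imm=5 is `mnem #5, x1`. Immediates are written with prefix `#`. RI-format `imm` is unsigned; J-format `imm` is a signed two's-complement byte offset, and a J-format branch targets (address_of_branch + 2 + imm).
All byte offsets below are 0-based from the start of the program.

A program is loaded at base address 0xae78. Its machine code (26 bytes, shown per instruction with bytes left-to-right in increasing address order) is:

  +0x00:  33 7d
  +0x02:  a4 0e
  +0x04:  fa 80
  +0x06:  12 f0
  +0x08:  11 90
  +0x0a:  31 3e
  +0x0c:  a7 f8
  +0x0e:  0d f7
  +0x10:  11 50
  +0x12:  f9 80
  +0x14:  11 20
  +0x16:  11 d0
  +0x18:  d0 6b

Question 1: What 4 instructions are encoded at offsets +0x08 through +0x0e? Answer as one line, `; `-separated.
shl x1, x3; adi #62, x2; bra #-8; sbi #119, x3

off 0x08: read 11 90 as big → 0x1190
  opcode bits[15:10]=0x4: shl/RR
  rd@[9:7]=0x3 ⇒ x3
  rs@[6:4]=0x1 ⇒ x1
off 0x0a: read 31 3e as big → 0x313e
  opcode bits[15:10]=0xc: adi/RI
  rd@[9:7]=0x2 ⇒ x2
  imm@[6:0]=0x3e ⇒ #62
off 0x0c: read a7 f8 as big → 0xa7f8
  opcode bits[15:10]=0x29: bra/J
  imm@[9:0]=0x3f8 (s10→-8) ⇒ #-8
off 0x0e: read 0d f7 as big → 0x0df7
  opcode bits[15:10]=0x3: sbi/RI
  rd@[9:7]=0x3 ⇒ x3
  imm@[6:0]=0x77 ⇒ #119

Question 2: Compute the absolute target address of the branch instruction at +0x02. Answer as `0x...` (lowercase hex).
@+02  big-endian(a4 0e) = 0xa40e
  op=0xa40e>>10=0x29 ⇒ bra (J)
  imm@[9:0]=0xe ⇒ #14
  target = base 0xae78 + off 0x02 + 2 + imm 14 = 0xae8a

0xae8a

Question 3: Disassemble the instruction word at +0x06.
shl x7, x5

off 0x06: read 12 f0 as big → 0x12f0
  op=0x12f0>>10=0x4 ⇒ shl (RR)
  rd: (w>>7)&0x7=0x5 → x5
  rs: (w>>4)&0x7=0x7 → x7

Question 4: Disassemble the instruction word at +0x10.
+0x10: 11 50 ⇒ word 0x1150 (big)
  op=0x1150>>10=0x4 ⇒ shl (RR)
  [9:7] rd=2 = x2
  [6:4] rs=5 = x5

shl x5, x2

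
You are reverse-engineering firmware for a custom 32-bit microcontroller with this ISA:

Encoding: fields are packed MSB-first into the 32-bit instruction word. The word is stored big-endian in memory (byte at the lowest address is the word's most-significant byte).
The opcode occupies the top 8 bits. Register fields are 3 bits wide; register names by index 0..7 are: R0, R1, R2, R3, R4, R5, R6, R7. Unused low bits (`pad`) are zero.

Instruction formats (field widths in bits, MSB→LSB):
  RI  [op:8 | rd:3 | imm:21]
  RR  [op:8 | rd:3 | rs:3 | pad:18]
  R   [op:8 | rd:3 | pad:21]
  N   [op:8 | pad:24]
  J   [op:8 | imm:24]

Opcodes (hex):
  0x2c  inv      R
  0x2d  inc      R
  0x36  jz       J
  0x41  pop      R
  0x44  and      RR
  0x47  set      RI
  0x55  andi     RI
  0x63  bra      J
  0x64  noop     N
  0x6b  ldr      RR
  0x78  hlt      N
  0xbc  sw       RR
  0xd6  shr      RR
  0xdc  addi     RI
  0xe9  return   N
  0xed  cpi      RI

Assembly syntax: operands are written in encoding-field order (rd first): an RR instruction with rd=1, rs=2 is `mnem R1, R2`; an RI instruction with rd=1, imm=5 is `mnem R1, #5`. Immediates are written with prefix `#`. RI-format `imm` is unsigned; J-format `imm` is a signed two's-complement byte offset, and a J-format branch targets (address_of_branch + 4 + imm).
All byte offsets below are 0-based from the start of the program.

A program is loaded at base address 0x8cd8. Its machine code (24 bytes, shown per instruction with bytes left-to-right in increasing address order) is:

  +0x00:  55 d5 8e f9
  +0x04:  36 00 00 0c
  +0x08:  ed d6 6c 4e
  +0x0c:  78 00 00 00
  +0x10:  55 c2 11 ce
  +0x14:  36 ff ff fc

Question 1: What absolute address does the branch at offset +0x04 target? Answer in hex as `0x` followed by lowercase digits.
0x8cec

@+04  big-endian(36 00 00 0c) = 0x3600000c
  opcode bits[31:24]=0x36: jz/J
  imm: (w>>0)&0xffffff=0xc → #12
  target = base 0x8cd8 + off 0x04 + 4 + imm 12 = 0x8cec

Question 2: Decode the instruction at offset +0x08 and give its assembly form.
cpi R6, #1469518

[08] ed d6 6c 4e → 0xedd66c4e
  top 8b → 0xed → cpi [RI]
  [23:21] rd=6 = R6
  [20:0] imm=1469518 = #1469518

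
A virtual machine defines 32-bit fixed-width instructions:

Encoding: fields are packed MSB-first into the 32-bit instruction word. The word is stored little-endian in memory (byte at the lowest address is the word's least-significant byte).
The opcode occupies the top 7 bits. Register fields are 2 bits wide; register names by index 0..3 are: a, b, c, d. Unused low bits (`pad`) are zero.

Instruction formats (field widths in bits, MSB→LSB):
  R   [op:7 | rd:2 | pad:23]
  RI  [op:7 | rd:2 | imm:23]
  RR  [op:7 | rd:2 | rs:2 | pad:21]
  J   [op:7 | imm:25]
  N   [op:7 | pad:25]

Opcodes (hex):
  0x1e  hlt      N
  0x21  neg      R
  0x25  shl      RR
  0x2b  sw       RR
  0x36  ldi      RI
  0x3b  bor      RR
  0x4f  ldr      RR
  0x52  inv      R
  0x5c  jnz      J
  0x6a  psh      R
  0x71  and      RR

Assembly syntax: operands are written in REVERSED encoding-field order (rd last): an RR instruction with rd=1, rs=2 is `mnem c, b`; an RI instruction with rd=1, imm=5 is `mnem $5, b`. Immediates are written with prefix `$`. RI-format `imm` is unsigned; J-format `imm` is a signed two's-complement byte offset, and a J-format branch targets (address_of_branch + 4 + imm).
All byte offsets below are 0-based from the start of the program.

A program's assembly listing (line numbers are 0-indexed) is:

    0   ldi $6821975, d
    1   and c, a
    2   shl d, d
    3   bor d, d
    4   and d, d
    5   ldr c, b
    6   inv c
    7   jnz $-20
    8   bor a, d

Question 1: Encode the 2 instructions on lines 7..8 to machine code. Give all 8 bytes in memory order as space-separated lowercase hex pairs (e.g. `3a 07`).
7. jnz fields op=0x5c:7|imm=-20:25 → word b9ffffech → ec ff ff b9
8. bor fields op=0x3b:7|rd=3:2|rs=0:2|pad=0:21 → word 77800000h → 00 00 80 77

ec ff ff b9 00 00 80 77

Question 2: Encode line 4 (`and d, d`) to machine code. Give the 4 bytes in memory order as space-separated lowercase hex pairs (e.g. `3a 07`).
line 4 (and): pack op=0x71:7|rd=3:2|rs=3:2|pad=0:21 = 0xe3e00000; little→ 00 00 e0 e3

00 00 e0 e3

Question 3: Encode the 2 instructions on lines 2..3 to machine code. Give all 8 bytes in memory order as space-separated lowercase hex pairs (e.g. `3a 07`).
00 00 e0 4b 00 00 e0 77

L2: shl op=0x25:7|rd=3:2|rs=3:2|pad=0:21 ⇒ 0x4be00000 ⇒ little 00 00 e0 4b
L3: bor op=0x3b:7|rd=3:2|rs=3:2|pad=0:21 ⇒ 0x77e00000 ⇒ little 00 00 e0 77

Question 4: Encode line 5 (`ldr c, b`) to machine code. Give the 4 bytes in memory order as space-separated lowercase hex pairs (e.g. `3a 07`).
00 00 c0 9e

line 5 (ldr): pack op=0x4f:7|rd=1:2|rs=2:2|pad=0:21 = 0x9ec00000; little→ 00 00 c0 9e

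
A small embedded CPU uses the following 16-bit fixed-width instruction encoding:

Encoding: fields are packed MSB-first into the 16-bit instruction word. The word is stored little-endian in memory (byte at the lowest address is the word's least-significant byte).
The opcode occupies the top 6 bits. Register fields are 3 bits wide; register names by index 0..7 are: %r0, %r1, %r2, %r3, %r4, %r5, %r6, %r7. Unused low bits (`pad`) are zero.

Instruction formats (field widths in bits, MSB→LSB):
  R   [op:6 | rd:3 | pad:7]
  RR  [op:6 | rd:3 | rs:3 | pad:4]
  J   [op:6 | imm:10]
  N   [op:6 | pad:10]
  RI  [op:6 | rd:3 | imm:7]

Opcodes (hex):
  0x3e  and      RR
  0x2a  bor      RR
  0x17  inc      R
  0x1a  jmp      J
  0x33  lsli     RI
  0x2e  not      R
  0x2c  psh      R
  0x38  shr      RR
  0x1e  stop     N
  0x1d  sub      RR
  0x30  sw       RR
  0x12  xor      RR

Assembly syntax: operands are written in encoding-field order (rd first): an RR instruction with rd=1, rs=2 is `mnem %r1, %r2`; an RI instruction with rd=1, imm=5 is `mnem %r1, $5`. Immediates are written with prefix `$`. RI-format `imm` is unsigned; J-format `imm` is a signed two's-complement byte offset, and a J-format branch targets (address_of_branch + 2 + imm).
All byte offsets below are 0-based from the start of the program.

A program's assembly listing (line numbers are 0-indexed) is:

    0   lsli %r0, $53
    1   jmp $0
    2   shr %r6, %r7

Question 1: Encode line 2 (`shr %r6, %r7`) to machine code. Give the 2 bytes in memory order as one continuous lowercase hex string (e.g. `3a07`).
L2: shr op=0x38:6|rd=6:3|rs=7:3|pad=0:4 ⇒ 0xe370 ⇒ little 70 e3

70e3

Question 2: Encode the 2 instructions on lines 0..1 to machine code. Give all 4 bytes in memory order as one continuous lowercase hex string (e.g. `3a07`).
0. lsli fields op=0x33:6|rd=0:3|imm=53:7 → word cc35h → 35 cc
1. jmp fields op=0x1a:6|imm=0:10 → word 6800h → 00 68

35cc0068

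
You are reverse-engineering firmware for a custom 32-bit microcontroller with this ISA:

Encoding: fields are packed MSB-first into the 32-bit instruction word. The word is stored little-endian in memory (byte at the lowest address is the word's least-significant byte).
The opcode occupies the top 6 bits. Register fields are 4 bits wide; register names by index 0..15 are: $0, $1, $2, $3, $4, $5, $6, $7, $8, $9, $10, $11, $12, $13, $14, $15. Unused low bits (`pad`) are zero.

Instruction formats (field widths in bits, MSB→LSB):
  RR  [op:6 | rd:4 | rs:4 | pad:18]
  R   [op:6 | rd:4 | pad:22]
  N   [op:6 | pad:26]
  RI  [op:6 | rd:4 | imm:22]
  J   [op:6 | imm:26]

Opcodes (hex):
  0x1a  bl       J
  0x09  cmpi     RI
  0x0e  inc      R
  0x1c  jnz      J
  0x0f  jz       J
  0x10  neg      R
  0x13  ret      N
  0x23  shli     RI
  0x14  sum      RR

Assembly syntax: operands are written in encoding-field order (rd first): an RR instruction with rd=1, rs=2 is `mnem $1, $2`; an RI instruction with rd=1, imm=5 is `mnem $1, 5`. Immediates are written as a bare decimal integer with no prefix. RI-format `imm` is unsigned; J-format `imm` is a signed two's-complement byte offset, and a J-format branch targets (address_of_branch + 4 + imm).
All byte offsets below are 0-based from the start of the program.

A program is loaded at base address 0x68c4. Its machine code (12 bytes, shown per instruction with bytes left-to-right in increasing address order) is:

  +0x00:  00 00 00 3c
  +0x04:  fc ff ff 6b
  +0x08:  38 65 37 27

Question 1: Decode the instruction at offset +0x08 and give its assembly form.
+0x08: 38 65 37 27 ⇒ word 0x27376538 (little)
  top 6b → 0x9 → cmpi [RI]
  rd@[25:22]=0xc ⇒ $12
  imm@[21:0]=0x376538 ⇒ 3630392

cmpi $12, 3630392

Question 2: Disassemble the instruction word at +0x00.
jz 0

off 0x00: read 00 00 00 3c as little → 0x3c000000
  top 6b → 0xf → jz [J]
  [25:0] imm=0 = 0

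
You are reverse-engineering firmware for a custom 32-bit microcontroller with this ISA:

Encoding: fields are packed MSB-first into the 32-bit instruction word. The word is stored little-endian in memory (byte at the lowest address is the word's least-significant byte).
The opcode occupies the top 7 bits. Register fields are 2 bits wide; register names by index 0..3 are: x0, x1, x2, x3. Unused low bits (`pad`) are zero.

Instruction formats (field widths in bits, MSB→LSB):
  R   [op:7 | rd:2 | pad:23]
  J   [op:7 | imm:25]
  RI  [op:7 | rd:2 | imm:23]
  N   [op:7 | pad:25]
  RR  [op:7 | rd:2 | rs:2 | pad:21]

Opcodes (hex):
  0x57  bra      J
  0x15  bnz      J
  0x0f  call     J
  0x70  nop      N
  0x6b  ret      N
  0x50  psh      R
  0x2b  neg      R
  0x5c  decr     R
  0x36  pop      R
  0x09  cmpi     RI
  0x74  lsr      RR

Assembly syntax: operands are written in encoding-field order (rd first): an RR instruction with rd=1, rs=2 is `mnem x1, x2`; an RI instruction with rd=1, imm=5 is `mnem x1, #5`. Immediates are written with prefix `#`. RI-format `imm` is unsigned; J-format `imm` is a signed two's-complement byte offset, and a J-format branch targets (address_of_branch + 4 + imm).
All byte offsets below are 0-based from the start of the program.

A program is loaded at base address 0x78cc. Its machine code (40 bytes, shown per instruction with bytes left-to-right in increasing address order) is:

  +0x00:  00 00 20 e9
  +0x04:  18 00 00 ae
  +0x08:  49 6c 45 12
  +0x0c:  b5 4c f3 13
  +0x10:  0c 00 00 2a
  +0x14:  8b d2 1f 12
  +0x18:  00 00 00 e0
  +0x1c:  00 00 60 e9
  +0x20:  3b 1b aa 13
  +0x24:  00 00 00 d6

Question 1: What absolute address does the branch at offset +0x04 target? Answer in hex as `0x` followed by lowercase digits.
+0x04: 18 00 00 ae ⇒ word 0xae000018 (little)
  opcode bits[31:25]=0x57: bra/J
  [24:0] imm=24 = #24
  target = base 0x78cc + off 0x04 + 4 + imm 24 = 0x78ec

0x78ec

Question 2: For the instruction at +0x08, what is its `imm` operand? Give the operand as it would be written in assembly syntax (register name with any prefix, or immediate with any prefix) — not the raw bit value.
#4549705

off 0x08: read 49 6c 45 12 as little → 0x12456c49
  op=0x12456c49>>25=0x9 ⇒ cmpi (RI)
  rd: (w>>23)&0x3=0x0 → x0
  imm: (w>>0)&0x7fffff=0x456c49 → #4549705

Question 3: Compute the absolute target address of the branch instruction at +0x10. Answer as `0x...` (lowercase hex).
[10] 0c 00 00 2a → 0x2a00000c
  top 7b → 0x15 → bnz [J]
  imm@[24:0]=0xc ⇒ #12
  target = base 0x78cc + off 0x10 + 4 + imm 12 = 0x78ec

0x78ec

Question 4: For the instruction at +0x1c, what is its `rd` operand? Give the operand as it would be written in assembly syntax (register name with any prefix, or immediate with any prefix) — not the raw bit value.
@+1c  little-endian(00 00 60 e9) = 0xe9600000
  op=0xe9600000>>25=0x74 ⇒ lsr (RR)
  [24:23] rd=2 = x2
  [22:21] rs=3 = x3

x2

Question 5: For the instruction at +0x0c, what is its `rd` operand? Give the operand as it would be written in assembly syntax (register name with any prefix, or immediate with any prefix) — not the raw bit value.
x3

off 0x0c: read b5 4c f3 13 as little → 0x13f34cb5
  opcode bits[31:25]=0x9: cmpi/RI
  rd: (w>>23)&0x3=0x3 → x3
  imm: (w>>0)&0x7fffff=0x734cb5 → #7556277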